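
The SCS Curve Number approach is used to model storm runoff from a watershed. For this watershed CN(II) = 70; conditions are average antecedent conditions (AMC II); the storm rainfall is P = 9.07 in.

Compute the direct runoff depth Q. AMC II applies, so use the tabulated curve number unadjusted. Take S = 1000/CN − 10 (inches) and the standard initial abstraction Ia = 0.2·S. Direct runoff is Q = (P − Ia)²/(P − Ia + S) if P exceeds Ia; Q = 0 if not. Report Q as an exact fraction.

Q = 33051001/6124300 in ≈ 5.397 in

CN(II) = 70; AMC II needs no correction.
S = 1000/70 − 10 = 30/7 in ≈ 4.286 in
Ia = 0.2·(30/7) = 6/7 in ≈ 0.857 in
Excess rainfall: 9.070 − 0.857 = 8.213 in; P > Ia so Q > 0
Runoff Q = (P−Ia)²/(P−Ia+S) = (8.213)²/(8.213+4.286) = 33051001/6124300 ≈ 5.397 in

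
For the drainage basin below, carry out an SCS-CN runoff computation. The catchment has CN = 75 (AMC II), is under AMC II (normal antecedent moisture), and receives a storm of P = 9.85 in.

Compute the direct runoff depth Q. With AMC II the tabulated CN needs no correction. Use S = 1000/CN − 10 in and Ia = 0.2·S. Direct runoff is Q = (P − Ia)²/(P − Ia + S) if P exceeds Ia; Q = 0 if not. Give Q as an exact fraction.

Q = 303601/45060 in ≈ 6.738 in

CN(II) = 75; AMC II needs no correction.
Max retention: S = 1000/75 − 10 = 10/3 in (≈ 3.333 in)
Initial abstraction Ia = S/5 = (10/3)/5 = 2/3 ≈ 0.667 in
Since P=9.850 > Ia=0.667: effective rainfall P−Ia = 551/60 in
Runoff Q = (P−Ia)²/(P−Ia+S) = (9.183)²/(9.183+3.333) = 303601/45060 ≈ 6.738 in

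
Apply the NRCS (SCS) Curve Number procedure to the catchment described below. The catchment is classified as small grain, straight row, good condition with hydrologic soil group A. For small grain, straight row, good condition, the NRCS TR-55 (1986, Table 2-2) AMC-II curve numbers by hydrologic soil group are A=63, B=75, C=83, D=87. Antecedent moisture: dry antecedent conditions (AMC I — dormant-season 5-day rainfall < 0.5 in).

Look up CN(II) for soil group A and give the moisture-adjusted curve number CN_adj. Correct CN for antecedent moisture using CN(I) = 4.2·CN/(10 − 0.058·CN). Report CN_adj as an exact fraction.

NRCS table: small grain, straight row, good condition, soil group A → CN(II) = 63
Adjust CN=63 to AMC I: 4.2·63/(10 − 0.058·63) → (1323/5) ÷ (3173/500) = 132300/3173 ≈ 41.696

CN_adj = 132300/3173 ≈ 41.696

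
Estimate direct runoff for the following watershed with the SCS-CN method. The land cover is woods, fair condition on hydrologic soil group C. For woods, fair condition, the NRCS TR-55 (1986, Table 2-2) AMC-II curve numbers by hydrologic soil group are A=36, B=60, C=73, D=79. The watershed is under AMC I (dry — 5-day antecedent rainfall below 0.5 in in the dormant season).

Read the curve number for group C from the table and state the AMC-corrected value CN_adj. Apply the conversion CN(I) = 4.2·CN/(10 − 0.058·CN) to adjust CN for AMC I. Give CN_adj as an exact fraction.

CN_adj = 51100/961 ≈ 53.174

NRCS table: woods, fair condition, soil group C → CN(II) = 73
Adjust CN=73 to AMC I: 4.2·73/(10 − 0.058·73) → (1533/5) ÷ (2883/500) = 51100/961 ≈ 53.174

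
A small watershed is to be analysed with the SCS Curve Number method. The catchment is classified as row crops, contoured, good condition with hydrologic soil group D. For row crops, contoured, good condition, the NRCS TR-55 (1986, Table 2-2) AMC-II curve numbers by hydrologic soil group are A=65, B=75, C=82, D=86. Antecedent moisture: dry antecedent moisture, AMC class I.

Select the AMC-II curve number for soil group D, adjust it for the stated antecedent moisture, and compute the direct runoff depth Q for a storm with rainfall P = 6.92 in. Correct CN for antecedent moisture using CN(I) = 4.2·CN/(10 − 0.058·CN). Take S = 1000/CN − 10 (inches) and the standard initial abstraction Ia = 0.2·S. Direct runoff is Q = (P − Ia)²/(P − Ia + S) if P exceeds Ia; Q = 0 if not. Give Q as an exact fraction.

NRCS table: row crops, contoured, good condition, soil group D → CN(II) = 86
Dry (AMC I): CN(I) = 4.2·86/(10 − 0.058·86) = (1806/5)/(1253/250) = 12900/179 ≈ 72.067
Retention S: 1000/CN − 10 with CN=72.067 → S = 500/129 ≈ 3.876 in
Ia = 0.2·(500/129) = 100/129 in ≈ 0.775 in
P − Ia = 6.920 − 0.775 = 19817/3225 ≈ 6.145 in (> 0, runoff occurs)
Q: (19817/3225)² ÷ (32317/3225) = 392713489/104222325 in (≈ 3.768 in)

Q = 392713489/104222325 in ≈ 3.768 in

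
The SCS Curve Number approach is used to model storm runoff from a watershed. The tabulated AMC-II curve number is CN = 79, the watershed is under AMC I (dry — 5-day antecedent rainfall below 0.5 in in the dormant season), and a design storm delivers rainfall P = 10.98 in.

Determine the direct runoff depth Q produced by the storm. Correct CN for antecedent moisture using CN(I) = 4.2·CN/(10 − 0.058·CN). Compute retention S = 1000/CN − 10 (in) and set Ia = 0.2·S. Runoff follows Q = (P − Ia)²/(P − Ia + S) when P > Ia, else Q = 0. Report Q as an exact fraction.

CN(I) from CN(II)=79: (4.2·79)/(10 − 0.058·79) = 7900/129 ≈ 61.240
Retention S: 1000/CN − 10 with CN=61.240 → S = 500/79 ≈ 6.329 in
Initial abstraction Ia = S/5 = (500/79)/5 = 100/79 ≈ 1.266 in
Excess rainfall: 10.980 − 1.266 = 9.714 in; P > Ia so Q > 0
Q = (38371/3950)²/((38371/3950) + 500/79) = (1472333641/15602500)/(63371/3950) = 1472333641/250315450 in ≈ 5.882 in

Q = 1472333641/250315450 in ≈ 5.882 in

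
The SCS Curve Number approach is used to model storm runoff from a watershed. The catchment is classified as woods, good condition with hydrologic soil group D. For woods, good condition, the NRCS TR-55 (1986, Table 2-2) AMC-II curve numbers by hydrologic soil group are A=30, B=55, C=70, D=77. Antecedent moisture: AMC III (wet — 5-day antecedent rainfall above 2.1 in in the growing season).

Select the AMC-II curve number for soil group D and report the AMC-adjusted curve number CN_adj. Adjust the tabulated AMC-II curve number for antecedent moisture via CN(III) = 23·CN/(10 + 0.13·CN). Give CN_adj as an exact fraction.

NRCS table: woods, good condition, soil group D → CN(II) = 77
Wet (AMC III): CN(III) = 23·77/(10 + 0.13·77) = 1771/(2001/100) = 7700/87 ≈ 88.506

CN_adj = 7700/87 ≈ 88.506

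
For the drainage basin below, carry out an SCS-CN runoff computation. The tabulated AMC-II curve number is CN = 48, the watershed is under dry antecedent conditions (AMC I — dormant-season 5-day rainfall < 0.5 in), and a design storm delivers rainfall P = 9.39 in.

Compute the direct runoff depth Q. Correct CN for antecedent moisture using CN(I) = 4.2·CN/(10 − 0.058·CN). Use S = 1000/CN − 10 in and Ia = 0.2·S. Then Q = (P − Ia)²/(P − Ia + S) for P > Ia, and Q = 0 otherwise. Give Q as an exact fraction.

Q = 710595649/1191689100 in ≈ 0.596 in

CN(I) from CN(II)=48: (4.2·48)/(10 − 0.058·48) = 12600/451 ≈ 27.938
Retention S: 1000/CN − 10 with CN=27.938 → S = 1625/63 ≈ 25.794 in
Initial abstraction Ia = S/5 = (1625/63)/5 = 325/63 ≈ 5.159 in
P − Ia = 9.390 − 5.159 = 26657/6300 ≈ 4.231 in (> 0, runoff occurs)
Runoff Q = (P−Ia)²/(P−Ia+S) = (4.231)²/(4.231+25.794) = 710595649/1191689100 ≈ 0.596 in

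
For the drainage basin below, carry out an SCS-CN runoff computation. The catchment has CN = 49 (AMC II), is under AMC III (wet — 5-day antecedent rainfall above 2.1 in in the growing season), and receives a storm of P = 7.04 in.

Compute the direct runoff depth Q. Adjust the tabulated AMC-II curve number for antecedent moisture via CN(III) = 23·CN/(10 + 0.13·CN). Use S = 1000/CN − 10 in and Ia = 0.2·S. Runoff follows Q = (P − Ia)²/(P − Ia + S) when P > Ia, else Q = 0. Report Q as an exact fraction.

Wet (AMC III): CN(III) = 23·49/(10 + 0.13·49) = 1127/(1637/100) = 112700/1637 ≈ 68.845
Retention S: 1000/CN − 10 with CN=68.845 → S = 5100/1127 ≈ 4.525 in
Initial abstraction Ia = S/5 = (5100/1127)/5 = 1020/1127 ≈ 0.905 in
P − Ia = 7.040 − 0.905 = 172852/28175 ≈ 6.135 in (> 0, runoff occurs)
Q = (172852/28175)²/((172852/28175) + 5100/1127) = (29877813904/793830625)/(300352/28175) = 1867363369/528901100 in ≈ 3.531 in

Q = 1867363369/528901100 in ≈ 3.531 in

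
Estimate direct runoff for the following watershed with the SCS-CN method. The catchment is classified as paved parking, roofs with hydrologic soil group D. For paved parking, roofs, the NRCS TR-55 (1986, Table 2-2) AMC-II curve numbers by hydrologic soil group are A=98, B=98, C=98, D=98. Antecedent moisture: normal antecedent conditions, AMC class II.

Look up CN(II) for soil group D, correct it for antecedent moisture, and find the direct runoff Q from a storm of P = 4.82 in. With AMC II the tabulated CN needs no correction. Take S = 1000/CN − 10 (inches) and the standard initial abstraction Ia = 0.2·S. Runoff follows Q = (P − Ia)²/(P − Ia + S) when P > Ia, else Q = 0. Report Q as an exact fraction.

Q = 137100681/29912050 in ≈ 4.583 in

NRCS table: paved parking, roofs, soil group D → CN(II) = 98
Average conditions: CN = 98 (no AMC adjustment).
Max retention: S = 1000/98 − 10 = 10/49 in (≈ 0.204 in)
Ia = 0.2·(10/49) = 2/49 in ≈ 0.041 in
P − Ia = 4.820 − 0.041 = 11709/2450 ≈ 4.779 in (> 0, runoff occurs)
Runoff Q = (P−Ia)²/(P−Ia+S) = (4.779)²/(4.779+0.204) = 137100681/29912050 ≈ 4.583 in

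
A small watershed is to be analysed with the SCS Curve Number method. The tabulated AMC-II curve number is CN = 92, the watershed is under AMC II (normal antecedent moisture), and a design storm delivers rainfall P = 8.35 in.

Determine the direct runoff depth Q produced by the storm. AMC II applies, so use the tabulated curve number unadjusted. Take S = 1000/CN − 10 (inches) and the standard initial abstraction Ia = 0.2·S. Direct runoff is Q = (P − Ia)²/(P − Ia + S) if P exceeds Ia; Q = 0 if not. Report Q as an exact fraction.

AMC II — tabulated CN = 92 applies directly.
S = 1000/92 − 10 = 20/23 in ≈ 0.870 in
Ia = 0.2S: 0.2·0.870 = 0.174 in (exactly 4/23)
Excess rainfall: 8.350 − 0.174 = 8.176 in; P > Ia so Q > 0
Q: (3761/460)² ÷ (4161/460) = 14145121/1914060 in (≈ 7.390 in)

Q = 14145121/1914060 in ≈ 7.390 in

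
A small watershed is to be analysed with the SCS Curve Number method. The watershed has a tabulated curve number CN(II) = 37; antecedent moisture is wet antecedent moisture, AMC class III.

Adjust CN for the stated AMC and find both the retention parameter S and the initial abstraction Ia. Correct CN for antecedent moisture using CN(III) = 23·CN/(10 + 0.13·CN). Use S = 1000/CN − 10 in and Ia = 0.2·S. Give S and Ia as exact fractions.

CN(III) from CN(II)=37: (23·37)/(10 + 0.13·37) = 85100/1481 ≈ 57.461
Retention S: 1000/CN − 10 with CN=57.461 → S = 6300/851 ≈ 7.403 in
Initial abstraction Ia = S/5 = (6300/851)/5 = 1260/851 ≈ 1.481 in

S = 6300/851 in ≈ 7.403 in; Ia = 1260/851 in ≈ 1.481 in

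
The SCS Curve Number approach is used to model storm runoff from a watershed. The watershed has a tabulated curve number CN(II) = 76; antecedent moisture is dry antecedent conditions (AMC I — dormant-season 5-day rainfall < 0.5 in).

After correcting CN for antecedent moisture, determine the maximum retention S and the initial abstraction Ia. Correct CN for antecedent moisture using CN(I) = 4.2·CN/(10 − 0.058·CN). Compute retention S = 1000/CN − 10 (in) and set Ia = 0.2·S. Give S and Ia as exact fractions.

CN(I) from CN(II)=76: (4.2·76)/(10 − 0.058·76) = 13300/233 ≈ 57.082
Max retention: S = 1000/(13300/233) − 10 = 1000/133 in (≈ 7.519 in)
Ia = 0.2S: 0.2·7.519 = 1.504 in (exactly 200/133)

S = 1000/133 in ≈ 7.519 in; Ia = 200/133 in ≈ 1.504 in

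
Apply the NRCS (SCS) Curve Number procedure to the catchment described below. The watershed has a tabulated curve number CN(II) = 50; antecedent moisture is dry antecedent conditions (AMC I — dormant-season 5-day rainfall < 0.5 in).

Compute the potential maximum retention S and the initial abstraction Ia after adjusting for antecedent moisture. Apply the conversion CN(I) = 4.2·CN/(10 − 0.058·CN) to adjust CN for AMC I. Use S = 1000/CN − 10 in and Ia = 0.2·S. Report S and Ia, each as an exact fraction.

Adjust CN=50 to AMC I: 4.2·50/(10 − 0.058·50) → 210 ÷ (71/10) = 2100/71 ≈ 29.577
Max retention: S = 1000/(2100/71) − 10 = 500/21 in (≈ 23.810 in)
Ia = 0.2·(500/21) = 100/21 in ≈ 4.762 in

S = 500/21 in ≈ 23.810 in; Ia = 100/21 in ≈ 4.762 in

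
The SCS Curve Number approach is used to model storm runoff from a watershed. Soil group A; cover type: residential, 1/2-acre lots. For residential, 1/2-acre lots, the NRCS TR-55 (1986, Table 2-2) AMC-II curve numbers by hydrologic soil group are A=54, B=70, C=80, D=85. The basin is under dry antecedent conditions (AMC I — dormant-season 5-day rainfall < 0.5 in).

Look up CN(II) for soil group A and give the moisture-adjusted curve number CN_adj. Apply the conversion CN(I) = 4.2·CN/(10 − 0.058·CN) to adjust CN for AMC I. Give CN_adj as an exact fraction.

CN_adj = 56700/1717 ≈ 33.023

NRCS table: residential, 1/2-acre lots, soil group A → CN(II) = 54
Adjust CN=54 to AMC I: 4.2·54/(10 − 0.058·54) → (1134/5) ÷ (1717/250) = 56700/1717 ≈ 33.023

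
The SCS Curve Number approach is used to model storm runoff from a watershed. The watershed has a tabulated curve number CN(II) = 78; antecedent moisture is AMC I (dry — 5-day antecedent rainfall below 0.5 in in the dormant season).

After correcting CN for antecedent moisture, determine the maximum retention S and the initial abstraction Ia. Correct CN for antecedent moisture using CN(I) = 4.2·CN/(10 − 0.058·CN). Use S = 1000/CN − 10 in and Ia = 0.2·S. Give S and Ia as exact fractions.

Adjust CN=78 to AMC I: 4.2·78/(10 − 0.058·78) → (1638/5) ÷ (1369/250) = 81900/1369 ≈ 59.825
Max retention: S = 1000/(81900/1369) − 10 = 5500/819 in (≈ 6.716 in)
Initial abstraction Ia = S/5 = (5500/819)/5 = 1100/819 ≈ 1.343 in

S = 5500/819 in ≈ 6.716 in; Ia = 1100/819 in ≈ 1.343 in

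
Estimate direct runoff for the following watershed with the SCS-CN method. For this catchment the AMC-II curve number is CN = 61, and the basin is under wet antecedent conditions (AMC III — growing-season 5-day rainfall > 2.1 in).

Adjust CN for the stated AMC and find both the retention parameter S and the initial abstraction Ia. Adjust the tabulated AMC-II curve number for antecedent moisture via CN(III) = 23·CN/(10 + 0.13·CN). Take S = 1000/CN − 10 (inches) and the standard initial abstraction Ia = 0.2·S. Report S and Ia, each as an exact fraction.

CN(III) from CN(II)=61: (23·61)/(10 + 0.13·61) = 140300/1793 ≈ 78.249
Retention S: 1000/CN − 10 with CN=78.249 → S = 3900/1403 ≈ 2.780 in
Ia = 0.2·(3900/1403) = 780/1403 in ≈ 0.556 in

S = 3900/1403 in ≈ 2.780 in; Ia = 780/1403 in ≈ 0.556 in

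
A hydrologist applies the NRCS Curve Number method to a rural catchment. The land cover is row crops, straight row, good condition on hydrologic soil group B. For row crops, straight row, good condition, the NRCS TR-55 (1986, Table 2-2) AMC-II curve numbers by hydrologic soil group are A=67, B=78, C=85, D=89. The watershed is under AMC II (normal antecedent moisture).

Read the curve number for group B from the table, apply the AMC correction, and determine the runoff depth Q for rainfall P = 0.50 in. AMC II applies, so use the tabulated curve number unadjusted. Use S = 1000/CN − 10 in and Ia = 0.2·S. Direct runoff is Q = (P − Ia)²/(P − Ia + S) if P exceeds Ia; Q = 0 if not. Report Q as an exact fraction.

NRCS table: row crops, straight row, good condition, soil group B → CN(II) = 78
AMC II — tabulated CN = 78 applies directly.
Retention S: 1000/CN − 10 with CN=78.000 → S = 110/39 ≈ 2.821 in
Ia = 0.2·(110/39) = 22/39 in ≈ 0.564 in
P = 0.500 ≤ Ia = 0.564 in: entire storm abstracted, Q = 0.

Q = 0 in ≈ 0.000 in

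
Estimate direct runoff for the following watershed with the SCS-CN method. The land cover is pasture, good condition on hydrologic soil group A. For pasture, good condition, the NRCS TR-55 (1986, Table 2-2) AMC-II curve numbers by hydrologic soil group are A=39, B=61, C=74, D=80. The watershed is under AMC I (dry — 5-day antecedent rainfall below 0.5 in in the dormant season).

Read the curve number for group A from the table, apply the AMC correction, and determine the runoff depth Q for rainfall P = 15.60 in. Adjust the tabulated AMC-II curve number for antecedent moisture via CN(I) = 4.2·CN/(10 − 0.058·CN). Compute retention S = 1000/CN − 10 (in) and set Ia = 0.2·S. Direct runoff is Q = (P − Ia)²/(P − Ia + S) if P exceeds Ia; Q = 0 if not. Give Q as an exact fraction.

NRCS table: pasture, good condition, soil group A → CN(II) = 39
CN(I) from CN(II)=39: (4.2·39)/(10 − 0.058·39) = 81900/3869 ≈ 21.168
S = 1000/(81900/3869) − 10 = 30500/819 in ≈ 37.241 in
Ia = 0.2·(30500/819) = 6100/819 in ≈ 7.448 in
Excess rainfall: 15.600 − 7.448 = 8.152 in; P > Ia so Q > 0
Q = (33382/4095)²/((33382/4095) + 30500/819) = (1114357924/16769025)/(185882/4095) = 557178962/380593395 in ≈ 1.464 in

Q = 557178962/380593395 in ≈ 1.464 in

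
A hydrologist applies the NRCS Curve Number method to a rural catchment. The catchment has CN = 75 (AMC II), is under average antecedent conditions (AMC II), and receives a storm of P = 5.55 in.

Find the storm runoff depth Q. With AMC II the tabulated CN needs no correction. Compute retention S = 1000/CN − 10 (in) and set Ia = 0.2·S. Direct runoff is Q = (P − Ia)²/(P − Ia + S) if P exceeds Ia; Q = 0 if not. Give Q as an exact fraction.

Q = 85849/29580 in ≈ 2.902 in

CN(II) = 75; AMC II needs no correction.
Retention S: 1000/CN − 10 with CN=75.000 → S = 10/3 ≈ 3.333 in
Ia = 0.2S: 0.2·3.333 = 0.667 in (exactly 2/3)
Excess rainfall: 5.550 − 0.667 = 4.883 in; P > Ia so Q > 0
Q = (293/60)²/((293/60) + 10/3) = (85849/3600)/(493/60) = 85849/29580 in ≈ 2.902 in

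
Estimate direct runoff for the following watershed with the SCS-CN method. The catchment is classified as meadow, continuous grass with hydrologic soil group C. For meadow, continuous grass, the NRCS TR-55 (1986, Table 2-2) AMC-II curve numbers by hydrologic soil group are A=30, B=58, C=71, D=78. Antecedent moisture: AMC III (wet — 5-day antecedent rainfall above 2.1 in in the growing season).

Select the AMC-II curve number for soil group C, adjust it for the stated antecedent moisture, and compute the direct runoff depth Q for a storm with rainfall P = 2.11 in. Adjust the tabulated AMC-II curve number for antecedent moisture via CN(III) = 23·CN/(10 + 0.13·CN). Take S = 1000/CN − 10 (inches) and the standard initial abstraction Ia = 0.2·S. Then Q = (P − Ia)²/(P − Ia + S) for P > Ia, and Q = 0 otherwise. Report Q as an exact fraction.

Q = 82118352969/94152737900 in ≈ 0.872 in

NRCS table: meadow, continuous grass, soil group C → CN(II) = 71
Wet (AMC III): CN(III) = 23·71/(10 + 0.13·71) = 1633/(1923/100) = 163300/1923 ≈ 84.919
S = 1000/(163300/1923) − 10 = 2900/1633 in ≈ 1.776 in
Ia = 0.2·(2900/1633) = 580/1633 in ≈ 0.355 in
P − Ia = 2.110 − 0.355 = 286563/163300 ≈ 1.755 in (> 0, runoff occurs)
Q = (286563/163300)²/((286563/163300) + 2900/1633) = (82118352969/26666890000)/(576563/163300) = 82118352969/94152737900 in ≈ 0.872 in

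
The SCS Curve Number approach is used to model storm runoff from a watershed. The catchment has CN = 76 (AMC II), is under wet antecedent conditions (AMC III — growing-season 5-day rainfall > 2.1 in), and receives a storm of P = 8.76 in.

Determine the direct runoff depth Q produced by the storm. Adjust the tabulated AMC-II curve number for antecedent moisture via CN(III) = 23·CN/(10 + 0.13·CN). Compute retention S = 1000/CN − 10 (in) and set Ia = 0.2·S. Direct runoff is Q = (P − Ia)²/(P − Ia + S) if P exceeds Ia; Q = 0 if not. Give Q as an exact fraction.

Wet (AMC III): CN(III) = 23·76/(10 + 0.13·76) = 1748/(497/25) = 43700/497 ≈ 87.928
Retention S: 1000/CN − 10 with CN=87.928 → S = 600/437 ≈ 1.373 in
Initial abstraction Ia = S/5 = (600/437)/5 = 120/437 ≈ 0.275 in
Excess rainfall: 8.760 − 0.275 = 8.485 in; P > Ia so Q > 0
Runoff Q = (P−Ia)²/(P−Ia+S) = (8.485)²/(8.485+1.373) = 954871801/130739475 ≈ 7.304 in

Q = 954871801/130739475 in ≈ 7.304 in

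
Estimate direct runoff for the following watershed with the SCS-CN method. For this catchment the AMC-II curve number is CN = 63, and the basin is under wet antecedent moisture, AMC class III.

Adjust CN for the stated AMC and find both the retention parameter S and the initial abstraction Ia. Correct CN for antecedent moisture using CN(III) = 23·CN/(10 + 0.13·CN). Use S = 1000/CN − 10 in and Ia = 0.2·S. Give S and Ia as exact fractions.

Wet (AMC III): CN(III) = 23·63/(10 + 0.13·63) = 1449/(1819/100) = 144900/1819 ≈ 79.659
Retention S: 1000/CN − 10 with CN=79.659 → S = 3700/1449 ≈ 2.553 in
Ia = 0.2S: 0.2·2.553 = 0.511 in (exactly 740/1449)

S = 3700/1449 in ≈ 2.553 in; Ia = 740/1449 in ≈ 0.511 in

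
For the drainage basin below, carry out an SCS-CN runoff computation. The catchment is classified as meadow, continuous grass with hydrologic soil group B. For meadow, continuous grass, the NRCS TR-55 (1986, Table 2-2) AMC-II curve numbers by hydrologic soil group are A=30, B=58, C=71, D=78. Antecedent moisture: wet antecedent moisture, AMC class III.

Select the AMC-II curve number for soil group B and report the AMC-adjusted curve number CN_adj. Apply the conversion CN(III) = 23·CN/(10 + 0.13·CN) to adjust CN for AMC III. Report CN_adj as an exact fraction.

NRCS table: meadow, continuous grass, soil group B → CN(II) = 58
Adjust CN=58 to AMC III: 23·58/(10 + 0.13·58) → 1334 ÷ (877/50) = 66700/877 ≈ 76.055

CN_adj = 66700/877 ≈ 76.055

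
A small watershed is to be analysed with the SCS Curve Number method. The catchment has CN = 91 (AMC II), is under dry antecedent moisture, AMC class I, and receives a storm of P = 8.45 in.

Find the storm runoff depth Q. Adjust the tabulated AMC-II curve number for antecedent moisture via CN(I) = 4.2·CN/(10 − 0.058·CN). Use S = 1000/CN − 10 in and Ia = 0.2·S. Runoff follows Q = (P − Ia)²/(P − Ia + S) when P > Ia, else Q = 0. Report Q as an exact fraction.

CN(I) from CN(II)=91: (4.2·91)/(10 − 0.058·91) = 63700/787 ≈ 80.940
Retention S: 1000/CN − 10 with CN=80.940 → S = 1500/637 ≈ 2.355 in
Ia = 0.2S: 0.2·2.355 = 0.471 in (exactly 300/637)
Since P=8.450 > Ia=0.471: effective rainfall P−Ia = 101653/12740 in
Q = (101653/12740)²/((101653/12740) + 1500/637) = (10333332409/162307600)/(131653/12740) = 10333332409/1677259220 in ≈ 6.161 in

Q = 10333332409/1677259220 in ≈ 6.161 in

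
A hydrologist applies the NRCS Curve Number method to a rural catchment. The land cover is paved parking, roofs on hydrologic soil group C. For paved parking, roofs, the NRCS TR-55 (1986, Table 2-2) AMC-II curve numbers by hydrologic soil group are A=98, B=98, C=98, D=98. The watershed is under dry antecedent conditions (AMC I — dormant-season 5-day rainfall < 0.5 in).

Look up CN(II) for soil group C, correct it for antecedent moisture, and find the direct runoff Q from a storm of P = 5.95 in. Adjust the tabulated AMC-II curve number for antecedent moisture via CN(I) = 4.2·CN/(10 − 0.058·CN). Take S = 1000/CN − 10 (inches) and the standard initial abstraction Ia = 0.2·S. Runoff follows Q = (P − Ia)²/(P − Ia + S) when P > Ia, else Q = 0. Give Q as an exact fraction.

Q = 14508443401/2684681580 in ≈ 5.404 in

NRCS table: paved parking, roofs, soil group C → CN(II) = 98
CN(I) from CN(II)=98: (4.2·98)/(10 − 0.058·98) = 102900/1079 ≈ 95.366
S = 1000/(102900/1079) − 10 = 500/1029 in ≈ 0.486 in
Initial abstraction Ia = S/5 = (500/1029)/5 = 100/1029 ≈ 0.097 in
Excess rainfall: 5.950 − 0.097 = 5.853 in; P > Ia so Q > 0
Q = (120451/20580)²/((120451/20580) + 500/1029) = (14508443401/423536400)/(130451/20580) = 14508443401/2684681580 in ≈ 5.404 in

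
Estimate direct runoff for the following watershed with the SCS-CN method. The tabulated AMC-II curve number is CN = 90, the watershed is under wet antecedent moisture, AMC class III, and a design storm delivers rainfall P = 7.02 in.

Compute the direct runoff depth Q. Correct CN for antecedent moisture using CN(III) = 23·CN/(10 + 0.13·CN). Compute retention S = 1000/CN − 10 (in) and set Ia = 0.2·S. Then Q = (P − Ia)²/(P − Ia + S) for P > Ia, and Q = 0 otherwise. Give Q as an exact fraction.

Q = 5134725649/793399950 in ≈ 6.472 in

Wet (AMC III): CN(III) = 23·90/(10 + 0.13·90) = 2070/(217/10) = 20700/217 ≈ 95.392
Retention S: 1000/CN − 10 with CN=95.392 → S = 100/207 ≈ 0.483 in
Initial abstraction Ia = S/5 = (100/207)/5 = 20/207 ≈ 0.097 in
P − Ia = 7.020 − 0.097 = 71657/10350 ≈ 6.923 in (> 0, runoff occurs)
Q: (71657/10350)² ÷ (76657/10350) = 5134725649/793399950 in (≈ 6.472 in)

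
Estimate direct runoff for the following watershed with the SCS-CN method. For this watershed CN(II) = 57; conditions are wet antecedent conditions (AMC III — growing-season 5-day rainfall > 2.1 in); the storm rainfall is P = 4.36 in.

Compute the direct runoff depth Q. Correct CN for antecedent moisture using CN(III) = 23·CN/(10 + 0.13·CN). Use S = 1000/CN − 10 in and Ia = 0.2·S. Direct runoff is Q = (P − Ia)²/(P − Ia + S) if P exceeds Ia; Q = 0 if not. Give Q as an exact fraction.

Adjust CN=57 to AMC III: 23·57/(10 + 0.13·57) → 1311 ÷ (1741/100) = 131100/1741 ≈ 75.302
Retention S: 1000/CN − 10 with CN=75.302 → S = 4300/1311 ≈ 3.280 in
Ia = 0.2·(4300/1311) = 860/1311 in ≈ 0.656 in
Excess rainfall: 4.360 − 0.656 = 3.704 in; P > Ia so Q > 0
Runoff Q = (P−Ia)²/(P−Ia+S) = (3.704)²/(3.704+3.280) = 14737717201/7502164725 ≈ 1.964 in

Q = 14737717201/7502164725 in ≈ 1.964 in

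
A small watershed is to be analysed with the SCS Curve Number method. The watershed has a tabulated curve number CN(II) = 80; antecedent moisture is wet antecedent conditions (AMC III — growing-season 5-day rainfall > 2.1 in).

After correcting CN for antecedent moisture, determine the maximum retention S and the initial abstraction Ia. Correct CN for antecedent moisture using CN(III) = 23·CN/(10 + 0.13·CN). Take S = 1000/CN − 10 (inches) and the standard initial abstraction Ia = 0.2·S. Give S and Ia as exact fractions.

S = 25/23 in ≈ 1.087 in; Ia = 5/23 in ≈ 0.217 in

Adjust CN=80 to AMC III: 23·80/(10 + 0.13·80) → 1840 ÷ (102/5) = 4600/51 ≈ 90.196
Max retention: S = 1000/(4600/51) − 10 = 25/23 in (≈ 1.087 in)
Ia = 0.2·(25/23) = 5/23 in ≈ 0.217 in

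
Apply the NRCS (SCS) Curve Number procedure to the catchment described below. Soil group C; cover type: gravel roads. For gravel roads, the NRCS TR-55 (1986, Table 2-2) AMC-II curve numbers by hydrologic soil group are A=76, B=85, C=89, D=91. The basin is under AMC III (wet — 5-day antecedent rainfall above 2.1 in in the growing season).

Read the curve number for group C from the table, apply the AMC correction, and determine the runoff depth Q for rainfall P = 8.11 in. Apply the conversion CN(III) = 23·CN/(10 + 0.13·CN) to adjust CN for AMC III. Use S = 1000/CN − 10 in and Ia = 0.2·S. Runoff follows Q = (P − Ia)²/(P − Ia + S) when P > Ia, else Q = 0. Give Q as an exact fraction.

NRCS table: gravel roads, soil group C → CN(II) = 89
Wet (AMC III): CN(III) = 23·89/(10 + 0.13·89) = 2047/(2157/100) = 204700/2157 ≈ 94.900
Max retention: S = 1000/(204700/2157) − 10 = 1100/2047 in (≈ 0.537 in)
Ia = 0.2·(1100/2047) = 220/2047 in ≈ 0.107 in
P − Ia = 8.110 − 0.107 = 1638117/204700 ≈ 8.003 in (> 0, runoff occurs)
Runoff Q = (P−Ia)²/(P−Ia+S) = (8.003)²/(8.003+0.537) = 2683427305689/357839549900 ≈ 7.499 in

Q = 2683427305689/357839549900 in ≈ 7.499 in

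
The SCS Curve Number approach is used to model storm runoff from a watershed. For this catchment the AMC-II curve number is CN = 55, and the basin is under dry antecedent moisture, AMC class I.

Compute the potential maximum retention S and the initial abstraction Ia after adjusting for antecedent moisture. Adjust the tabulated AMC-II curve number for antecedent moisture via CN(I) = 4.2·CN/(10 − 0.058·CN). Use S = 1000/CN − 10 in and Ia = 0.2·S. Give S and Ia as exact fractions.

Adjust CN=55 to AMC I: 4.2·55/(10 − 0.058·55) → 231 ÷ (681/100) = 7700/227 ≈ 33.921
S = 1000/(7700/227) − 10 = 1500/77 in ≈ 19.481 in
Ia = 0.2S: 0.2·19.481 = 3.896 in (exactly 300/77)

S = 1500/77 in ≈ 19.481 in; Ia = 300/77 in ≈ 3.896 in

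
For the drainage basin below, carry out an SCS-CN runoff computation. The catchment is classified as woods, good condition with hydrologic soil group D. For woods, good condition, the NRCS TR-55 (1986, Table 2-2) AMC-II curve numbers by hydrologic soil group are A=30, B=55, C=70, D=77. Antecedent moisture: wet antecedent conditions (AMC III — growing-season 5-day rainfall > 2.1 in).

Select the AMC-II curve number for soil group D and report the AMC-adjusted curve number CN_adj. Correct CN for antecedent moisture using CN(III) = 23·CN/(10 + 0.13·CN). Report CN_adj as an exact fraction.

CN_adj = 7700/87 ≈ 88.506

NRCS table: woods, good condition, soil group D → CN(II) = 77
CN(III) from CN(II)=77: (23·77)/(10 + 0.13·77) = 7700/87 ≈ 88.506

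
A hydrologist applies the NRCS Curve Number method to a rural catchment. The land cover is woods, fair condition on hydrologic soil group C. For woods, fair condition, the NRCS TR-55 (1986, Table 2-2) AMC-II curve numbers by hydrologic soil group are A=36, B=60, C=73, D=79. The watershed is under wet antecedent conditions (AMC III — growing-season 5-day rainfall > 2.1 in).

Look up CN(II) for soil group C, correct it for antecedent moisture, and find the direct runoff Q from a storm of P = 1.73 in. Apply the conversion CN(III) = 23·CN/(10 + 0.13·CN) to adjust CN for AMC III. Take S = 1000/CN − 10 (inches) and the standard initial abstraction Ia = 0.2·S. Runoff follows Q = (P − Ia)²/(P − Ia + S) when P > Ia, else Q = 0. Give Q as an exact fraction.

Q = 55916642089/85035809300 in ≈ 0.658 in

NRCS table: woods, fair condition, soil group C → CN(II) = 73
CN(III) from CN(II)=73: (23·73)/(10 + 0.13·73) = 167900/1949 ≈ 86.147
Retention S: 1000/CN − 10 with CN=86.147 → S = 2700/1679 ≈ 1.608 in
Ia = 0.2·(2700/1679) = 540/1679 in ≈ 0.322 in
Excess rainfall: 1.730 − 0.322 = 1.408 in; P > Ia so Q > 0
Q: (236467/167900)² ÷ (506467/167900) = 55916642089/85035809300 in (≈ 0.658 in)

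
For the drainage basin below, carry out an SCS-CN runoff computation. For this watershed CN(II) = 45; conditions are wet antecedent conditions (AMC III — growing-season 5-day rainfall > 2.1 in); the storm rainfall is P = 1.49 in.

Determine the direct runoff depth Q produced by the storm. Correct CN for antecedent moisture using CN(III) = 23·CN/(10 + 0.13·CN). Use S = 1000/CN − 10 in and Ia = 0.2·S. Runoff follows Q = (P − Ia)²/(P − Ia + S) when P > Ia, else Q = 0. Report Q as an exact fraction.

CN(III) from CN(II)=45: (23·45)/(10 + 0.13·45) = 20700/317 ≈ 65.300
S = 1000/(20700/317) − 10 = 1100/207 in ≈ 5.314 in
Initial abstraction Ia = S/5 = (1100/207)/5 = 220/207 ≈ 1.063 in
P − Ia = 1.490 − 1.063 = 8843/20700 ≈ 0.427 in (> 0, runoff occurs)
Q: (8843/20700)² ÷ (118843/20700) = 78198649/2460050100 in (≈ 0.032 in)

Q = 78198649/2460050100 in ≈ 0.032 in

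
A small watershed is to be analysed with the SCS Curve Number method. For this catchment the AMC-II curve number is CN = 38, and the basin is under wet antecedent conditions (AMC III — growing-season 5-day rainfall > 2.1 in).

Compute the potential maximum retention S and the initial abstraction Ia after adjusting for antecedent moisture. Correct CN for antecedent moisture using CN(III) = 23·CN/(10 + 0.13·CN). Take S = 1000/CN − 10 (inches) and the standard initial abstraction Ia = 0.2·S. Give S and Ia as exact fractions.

CN(III) from CN(II)=38: (23·38)/(10 + 0.13·38) = 43700/747 ≈ 58.501
Max retention: S = 1000/(43700/747) − 10 = 3100/437 in (≈ 7.094 in)
Ia = 0.2·(3100/437) = 620/437 in ≈ 1.419 in

S = 3100/437 in ≈ 7.094 in; Ia = 620/437 in ≈ 1.419 in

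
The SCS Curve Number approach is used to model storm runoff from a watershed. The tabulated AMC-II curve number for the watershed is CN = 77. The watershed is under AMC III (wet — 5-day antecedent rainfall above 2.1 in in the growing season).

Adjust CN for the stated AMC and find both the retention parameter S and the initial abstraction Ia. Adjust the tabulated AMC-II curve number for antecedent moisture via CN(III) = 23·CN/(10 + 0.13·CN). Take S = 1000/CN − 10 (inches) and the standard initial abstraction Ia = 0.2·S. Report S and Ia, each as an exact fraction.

S = 100/77 in ≈ 1.299 in; Ia = 20/77 in ≈ 0.260 in

Wet (AMC III): CN(III) = 23·77/(10 + 0.13·77) = 1771/(2001/100) = 7700/87 ≈ 88.506
Retention S: 1000/CN − 10 with CN=88.506 → S = 100/77 ≈ 1.299 in
Ia = 0.2·(100/77) = 20/77 in ≈ 0.260 in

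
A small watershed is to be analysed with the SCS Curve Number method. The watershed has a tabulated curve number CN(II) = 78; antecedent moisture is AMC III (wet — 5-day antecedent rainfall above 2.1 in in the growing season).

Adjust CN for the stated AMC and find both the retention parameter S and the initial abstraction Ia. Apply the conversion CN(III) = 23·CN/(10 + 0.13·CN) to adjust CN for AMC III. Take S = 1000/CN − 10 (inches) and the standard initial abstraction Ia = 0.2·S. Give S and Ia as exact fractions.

Adjust CN=78 to AMC III: 23·78/(10 + 0.13·78) → 1794 ÷ (1007/50) = 89700/1007 ≈ 89.076
S = 1000/(89700/1007) − 10 = 1100/897 in ≈ 1.226 in
Ia = 0.2S: 0.2·1.226 = 0.245 in (exactly 220/897)

S = 1100/897 in ≈ 1.226 in; Ia = 220/897 in ≈ 0.245 in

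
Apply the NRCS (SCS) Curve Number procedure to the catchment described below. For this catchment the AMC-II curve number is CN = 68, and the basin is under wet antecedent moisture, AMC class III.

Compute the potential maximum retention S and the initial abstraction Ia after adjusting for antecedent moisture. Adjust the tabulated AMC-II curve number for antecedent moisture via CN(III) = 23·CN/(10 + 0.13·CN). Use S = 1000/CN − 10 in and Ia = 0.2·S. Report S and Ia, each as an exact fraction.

S = 800/391 in ≈ 2.046 in; Ia = 160/391 in ≈ 0.409 in

Wet (AMC III): CN(III) = 23·68/(10 + 0.13·68) = 1564/(471/25) = 39100/471 ≈ 83.015
Max retention: S = 1000/(39100/471) − 10 = 800/391 in (≈ 2.046 in)
Ia = 0.2·(800/391) = 160/391 in ≈ 0.409 in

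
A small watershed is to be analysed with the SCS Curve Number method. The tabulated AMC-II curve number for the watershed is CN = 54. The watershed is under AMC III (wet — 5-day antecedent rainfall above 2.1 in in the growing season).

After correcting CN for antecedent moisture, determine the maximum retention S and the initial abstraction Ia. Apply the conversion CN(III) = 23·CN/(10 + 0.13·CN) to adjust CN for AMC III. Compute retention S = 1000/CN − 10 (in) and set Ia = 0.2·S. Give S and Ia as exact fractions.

S = 100/27 in ≈ 3.704 in; Ia = 20/27 in ≈ 0.741 in

Wet (AMC III): CN(III) = 23·54/(10 + 0.13·54) = 1242/(851/50) = 2700/37 ≈ 72.973
S = 1000/(2700/37) − 10 = 100/27 in ≈ 3.704 in
Ia = 0.2S: 0.2·3.704 = 0.741 in (exactly 20/27)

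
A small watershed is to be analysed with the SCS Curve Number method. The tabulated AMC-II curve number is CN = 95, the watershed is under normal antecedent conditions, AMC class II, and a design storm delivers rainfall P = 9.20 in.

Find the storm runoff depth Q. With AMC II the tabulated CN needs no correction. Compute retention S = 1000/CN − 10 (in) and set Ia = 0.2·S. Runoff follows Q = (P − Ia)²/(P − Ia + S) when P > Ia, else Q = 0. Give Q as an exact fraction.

Average conditions: CN = 95 (no AMC adjustment).
Max retention: S = 1000/95 − 10 = 10/19 in (≈ 0.526 in)
Ia = 0.2S: 0.2·0.526 = 0.105 in (exactly 2/19)
Excess rainfall: 9.200 − 0.105 = 9.095 in; P > Ia so Q > 0
Q = (864/95)²/((864/95) + 10/19) = (746496/9025)/(914/95) = 373248/43415 in ≈ 8.597 in

Q = 373248/43415 in ≈ 8.597 in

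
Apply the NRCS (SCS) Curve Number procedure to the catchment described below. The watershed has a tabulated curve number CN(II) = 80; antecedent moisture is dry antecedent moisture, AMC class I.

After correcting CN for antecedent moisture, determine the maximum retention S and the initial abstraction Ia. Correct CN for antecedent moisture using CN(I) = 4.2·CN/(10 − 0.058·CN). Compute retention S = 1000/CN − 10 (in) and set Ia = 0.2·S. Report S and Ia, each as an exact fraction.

S = 125/21 in ≈ 5.952 in; Ia = 25/21 in ≈ 1.190 in

Adjust CN=80 to AMC I: 4.2·80/(10 − 0.058·80) → 336 ÷ (134/25) = 4200/67 ≈ 62.687
Max retention: S = 1000/(4200/67) − 10 = 125/21 in (≈ 5.952 in)
Initial abstraction Ia = S/5 = (125/21)/5 = 25/21 ≈ 1.190 in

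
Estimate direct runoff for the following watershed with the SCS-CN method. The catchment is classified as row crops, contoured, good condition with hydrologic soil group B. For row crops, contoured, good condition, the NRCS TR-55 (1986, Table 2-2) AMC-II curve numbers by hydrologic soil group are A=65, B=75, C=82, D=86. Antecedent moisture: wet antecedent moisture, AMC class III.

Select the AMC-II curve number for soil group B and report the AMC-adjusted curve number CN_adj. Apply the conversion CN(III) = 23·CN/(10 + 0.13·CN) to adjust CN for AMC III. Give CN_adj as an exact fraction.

CN_adj = 6900/79 ≈ 87.342

NRCS table: row crops, contoured, good condition, soil group B → CN(II) = 75
Adjust CN=75 to AMC III: 23·75/(10 + 0.13·75) → 1725 ÷ (79/4) = 6900/79 ≈ 87.342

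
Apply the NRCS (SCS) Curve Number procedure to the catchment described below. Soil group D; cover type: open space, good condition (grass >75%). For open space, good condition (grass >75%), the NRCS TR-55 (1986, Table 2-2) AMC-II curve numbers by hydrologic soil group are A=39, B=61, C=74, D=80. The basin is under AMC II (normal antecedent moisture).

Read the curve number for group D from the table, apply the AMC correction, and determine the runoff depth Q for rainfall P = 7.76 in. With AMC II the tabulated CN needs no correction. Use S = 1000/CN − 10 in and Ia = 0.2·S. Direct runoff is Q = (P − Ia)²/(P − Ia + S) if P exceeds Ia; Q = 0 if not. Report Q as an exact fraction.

NRCS table: open space, good condition (grass >75%), soil group D → CN(II) = 80
CN(II) = 80; AMC II needs no correction.
Max retention: S = 1000/80 − 10 = 5/2 in (≈ 2.500 in)
Initial abstraction Ia = S/5 = (5/2)/5 = 1/2 ≈ 0.500 in
Excess rainfall: 7.760 − 0.500 = 7.260 in; P > Ia so Q > 0
Q: (363/50)² ÷ (244/25) = 131769/24400 in (≈ 5.400 in)

Q = 131769/24400 in ≈ 5.400 in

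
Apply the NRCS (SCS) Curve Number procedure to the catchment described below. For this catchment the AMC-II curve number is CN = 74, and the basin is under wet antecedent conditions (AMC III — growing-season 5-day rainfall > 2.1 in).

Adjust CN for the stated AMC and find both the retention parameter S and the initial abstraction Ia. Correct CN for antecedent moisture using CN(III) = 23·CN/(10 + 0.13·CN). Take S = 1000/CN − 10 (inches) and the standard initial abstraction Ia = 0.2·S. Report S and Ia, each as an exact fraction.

Wet (AMC III): CN(III) = 23·74/(10 + 0.13·74) = 1702/(981/50) = 85100/981 ≈ 86.748
Retention S: 1000/CN − 10 with CN=86.748 → S = 1300/851 ≈ 1.528 in
Initial abstraction Ia = S/5 = (1300/851)/5 = 260/851 ≈ 0.306 in

S = 1300/851 in ≈ 1.528 in; Ia = 260/851 in ≈ 0.306 in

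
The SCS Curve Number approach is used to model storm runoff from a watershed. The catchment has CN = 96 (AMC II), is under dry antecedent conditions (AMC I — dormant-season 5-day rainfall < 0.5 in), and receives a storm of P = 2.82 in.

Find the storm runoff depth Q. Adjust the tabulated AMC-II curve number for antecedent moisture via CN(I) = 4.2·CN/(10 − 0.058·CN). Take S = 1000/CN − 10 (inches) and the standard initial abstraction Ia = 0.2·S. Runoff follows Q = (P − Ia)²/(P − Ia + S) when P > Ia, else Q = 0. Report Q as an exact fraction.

Q = 34097282/17928225 in ≈ 1.902 in

CN(I) from CN(II)=96: (4.2·96)/(10 − 0.058·96) = 25200/277 ≈ 90.975
Retention S: 1000/CN − 10 with CN=90.975 → S = 125/126 ≈ 0.992 in
Ia = 0.2·(125/126) = 25/126 in ≈ 0.198 in
Since P=2.820 > Ia=0.198: effective rainfall P−Ia = 4129/1575 in
Runoff Q = (P−Ia)²/(P−Ia+S) = (2.622)²/(2.622+0.992) = 34097282/17928225 ≈ 1.902 in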